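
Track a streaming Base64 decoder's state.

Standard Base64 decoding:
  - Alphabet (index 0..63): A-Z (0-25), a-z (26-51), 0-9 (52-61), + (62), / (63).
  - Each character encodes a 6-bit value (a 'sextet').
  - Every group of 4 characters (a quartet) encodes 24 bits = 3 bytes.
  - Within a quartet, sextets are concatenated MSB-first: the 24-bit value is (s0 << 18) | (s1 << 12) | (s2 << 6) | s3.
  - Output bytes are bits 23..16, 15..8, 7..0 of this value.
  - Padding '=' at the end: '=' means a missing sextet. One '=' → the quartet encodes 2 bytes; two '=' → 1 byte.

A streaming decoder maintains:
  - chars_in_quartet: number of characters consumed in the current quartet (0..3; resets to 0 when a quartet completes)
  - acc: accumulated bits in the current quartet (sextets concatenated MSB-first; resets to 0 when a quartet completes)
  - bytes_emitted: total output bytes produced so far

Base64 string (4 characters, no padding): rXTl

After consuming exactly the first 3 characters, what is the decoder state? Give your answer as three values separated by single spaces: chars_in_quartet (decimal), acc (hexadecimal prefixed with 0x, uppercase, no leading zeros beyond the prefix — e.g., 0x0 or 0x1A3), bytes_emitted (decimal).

Answer: 3 0x2B5D3 0

Derivation:
After char 0 ('r'=43): chars_in_quartet=1 acc=0x2B bytes_emitted=0
After char 1 ('X'=23): chars_in_quartet=2 acc=0xAD7 bytes_emitted=0
After char 2 ('T'=19): chars_in_quartet=3 acc=0x2B5D3 bytes_emitted=0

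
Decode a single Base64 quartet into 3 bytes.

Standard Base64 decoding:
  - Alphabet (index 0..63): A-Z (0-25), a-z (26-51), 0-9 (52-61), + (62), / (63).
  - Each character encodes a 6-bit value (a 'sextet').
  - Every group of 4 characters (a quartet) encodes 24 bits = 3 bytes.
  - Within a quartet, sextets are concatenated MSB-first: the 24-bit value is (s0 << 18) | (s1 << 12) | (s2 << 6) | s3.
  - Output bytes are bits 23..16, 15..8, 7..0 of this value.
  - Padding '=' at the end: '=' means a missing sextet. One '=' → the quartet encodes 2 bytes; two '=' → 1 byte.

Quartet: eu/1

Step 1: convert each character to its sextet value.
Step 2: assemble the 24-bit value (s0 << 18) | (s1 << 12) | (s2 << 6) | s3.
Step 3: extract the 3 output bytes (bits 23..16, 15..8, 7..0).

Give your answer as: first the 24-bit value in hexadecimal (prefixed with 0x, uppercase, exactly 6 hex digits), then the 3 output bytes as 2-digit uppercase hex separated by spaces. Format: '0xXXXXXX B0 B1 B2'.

Sextets: e=30, u=46, /=63, 1=53
24-bit: (30<<18) | (46<<12) | (63<<6) | 53
      = 0x780000 | 0x02E000 | 0x000FC0 | 0x000035
      = 0x7AEFF5
Bytes: (v>>16)&0xFF=7A, (v>>8)&0xFF=EF, v&0xFF=F5

Answer: 0x7AEFF5 7A EF F5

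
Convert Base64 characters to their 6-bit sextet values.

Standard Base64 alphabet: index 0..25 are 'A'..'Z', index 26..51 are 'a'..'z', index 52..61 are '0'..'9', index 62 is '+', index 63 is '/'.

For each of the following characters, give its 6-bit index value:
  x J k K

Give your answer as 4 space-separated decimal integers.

'x': a..z range, 26 + ord('x') − ord('a') = 49
'J': A..Z range, ord('J') − ord('A') = 9
'k': a..z range, 26 + ord('k') − ord('a') = 36
'K': A..Z range, ord('K') − ord('A') = 10

Answer: 49 9 36 10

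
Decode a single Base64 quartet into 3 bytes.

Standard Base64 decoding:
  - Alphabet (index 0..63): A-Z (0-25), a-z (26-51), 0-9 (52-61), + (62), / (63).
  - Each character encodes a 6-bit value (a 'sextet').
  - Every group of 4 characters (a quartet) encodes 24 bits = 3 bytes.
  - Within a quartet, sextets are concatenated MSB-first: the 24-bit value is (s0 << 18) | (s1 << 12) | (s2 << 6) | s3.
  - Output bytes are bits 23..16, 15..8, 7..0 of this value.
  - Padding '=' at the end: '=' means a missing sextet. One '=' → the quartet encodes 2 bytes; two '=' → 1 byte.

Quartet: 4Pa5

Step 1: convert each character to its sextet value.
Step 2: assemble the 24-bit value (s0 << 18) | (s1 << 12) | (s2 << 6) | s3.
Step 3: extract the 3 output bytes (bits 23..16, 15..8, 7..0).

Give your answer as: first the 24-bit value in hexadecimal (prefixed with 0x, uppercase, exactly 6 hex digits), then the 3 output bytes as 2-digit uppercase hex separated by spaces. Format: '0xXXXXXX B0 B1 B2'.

Sextets: 4=56, P=15, a=26, 5=57
24-bit: (56<<18) | (15<<12) | (26<<6) | 57
      = 0xE00000 | 0x00F000 | 0x000680 | 0x000039
      = 0xE0F6B9
Bytes: (v>>16)&0xFF=E0, (v>>8)&0xFF=F6, v&0xFF=B9

Answer: 0xE0F6B9 E0 F6 B9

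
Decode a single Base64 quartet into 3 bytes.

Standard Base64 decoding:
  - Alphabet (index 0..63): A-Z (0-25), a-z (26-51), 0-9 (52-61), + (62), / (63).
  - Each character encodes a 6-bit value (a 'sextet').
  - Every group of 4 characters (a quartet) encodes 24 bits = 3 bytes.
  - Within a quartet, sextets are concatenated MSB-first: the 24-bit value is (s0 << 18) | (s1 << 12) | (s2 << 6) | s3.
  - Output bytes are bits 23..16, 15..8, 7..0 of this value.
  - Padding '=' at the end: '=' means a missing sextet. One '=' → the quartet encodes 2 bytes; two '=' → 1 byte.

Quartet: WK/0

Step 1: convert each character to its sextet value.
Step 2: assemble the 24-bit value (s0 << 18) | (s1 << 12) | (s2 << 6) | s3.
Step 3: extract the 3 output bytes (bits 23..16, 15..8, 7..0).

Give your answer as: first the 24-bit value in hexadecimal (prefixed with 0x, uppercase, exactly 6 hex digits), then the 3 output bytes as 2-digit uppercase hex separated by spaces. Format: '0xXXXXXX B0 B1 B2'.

Answer: 0x58AFF4 58 AF F4

Derivation:
Sextets: W=22, K=10, /=63, 0=52
24-bit: (22<<18) | (10<<12) | (63<<6) | 52
      = 0x580000 | 0x00A000 | 0x000FC0 | 0x000034
      = 0x58AFF4
Bytes: (v>>16)&0xFF=58, (v>>8)&0xFF=AF, v&0xFF=F4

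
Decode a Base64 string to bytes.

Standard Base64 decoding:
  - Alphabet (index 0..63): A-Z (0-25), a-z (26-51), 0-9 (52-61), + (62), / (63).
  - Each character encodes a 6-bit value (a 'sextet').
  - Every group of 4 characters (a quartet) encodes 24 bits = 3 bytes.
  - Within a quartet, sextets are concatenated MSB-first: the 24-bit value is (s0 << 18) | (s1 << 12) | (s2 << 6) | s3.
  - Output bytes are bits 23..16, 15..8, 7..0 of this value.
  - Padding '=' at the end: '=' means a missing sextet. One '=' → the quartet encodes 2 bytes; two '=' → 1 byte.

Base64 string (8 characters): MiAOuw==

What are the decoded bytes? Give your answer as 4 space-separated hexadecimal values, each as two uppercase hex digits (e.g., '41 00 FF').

Answer: 32 20 0E BB

Derivation:
After char 0 ('M'=12): chars_in_quartet=1 acc=0xC bytes_emitted=0
After char 1 ('i'=34): chars_in_quartet=2 acc=0x322 bytes_emitted=0
After char 2 ('A'=0): chars_in_quartet=3 acc=0xC880 bytes_emitted=0
After char 3 ('O'=14): chars_in_quartet=4 acc=0x32200E -> emit 32 20 0E, reset; bytes_emitted=3
After char 4 ('u'=46): chars_in_quartet=1 acc=0x2E bytes_emitted=3
After char 5 ('w'=48): chars_in_quartet=2 acc=0xBB0 bytes_emitted=3
Padding '==': partial quartet acc=0xBB0 -> emit BB; bytes_emitted=4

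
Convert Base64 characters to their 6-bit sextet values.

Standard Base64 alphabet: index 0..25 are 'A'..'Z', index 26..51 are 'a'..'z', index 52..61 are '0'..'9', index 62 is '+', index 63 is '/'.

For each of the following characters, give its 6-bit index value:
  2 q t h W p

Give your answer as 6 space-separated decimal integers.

Answer: 54 42 45 33 22 41

Derivation:
'2': 0..9 range, 52 + ord('2') − ord('0') = 54
'q': a..z range, 26 + ord('q') − ord('a') = 42
't': a..z range, 26 + ord('t') − ord('a') = 45
'h': a..z range, 26 + ord('h') − ord('a') = 33
'W': A..Z range, ord('W') − ord('A') = 22
'p': a..z range, 26 + ord('p') − ord('a') = 41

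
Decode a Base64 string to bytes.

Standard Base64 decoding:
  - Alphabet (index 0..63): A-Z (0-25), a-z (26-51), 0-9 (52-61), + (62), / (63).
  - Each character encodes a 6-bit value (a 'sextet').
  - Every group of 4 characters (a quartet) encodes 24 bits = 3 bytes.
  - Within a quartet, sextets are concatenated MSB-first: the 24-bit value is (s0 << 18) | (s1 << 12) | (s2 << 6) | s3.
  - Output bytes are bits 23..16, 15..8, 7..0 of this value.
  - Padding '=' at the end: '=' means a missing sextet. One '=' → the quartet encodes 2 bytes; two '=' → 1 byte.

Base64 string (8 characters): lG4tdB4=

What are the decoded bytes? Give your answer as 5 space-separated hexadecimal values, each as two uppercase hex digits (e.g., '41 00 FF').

Answer: 94 6E 2D 74 1E

Derivation:
After char 0 ('l'=37): chars_in_quartet=1 acc=0x25 bytes_emitted=0
After char 1 ('G'=6): chars_in_quartet=2 acc=0x946 bytes_emitted=0
After char 2 ('4'=56): chars_in_quartet=3 acc=0x251B8 bytes_emitted=0
After char 3 ('t'=45): chars_in_quartet=4 acc=0x946E2D -> emit 94 6E 2D, reset; bytes_emitted=3
After char 4 ('d'=29): chars_in_quartet=1 acc=0x1D bytes_emitted=3
After char 5 ('B'=1): chars_in_quartet=2 acc=0x741 bytes_emitted=3
After char 6 ('4'=56): chars_in_quartet=3 acc=0x1D078 bytes_emitted=3
Padding '=': partial quartet acc=0x1D078 -> emit 74 1E; bytes_emitted=5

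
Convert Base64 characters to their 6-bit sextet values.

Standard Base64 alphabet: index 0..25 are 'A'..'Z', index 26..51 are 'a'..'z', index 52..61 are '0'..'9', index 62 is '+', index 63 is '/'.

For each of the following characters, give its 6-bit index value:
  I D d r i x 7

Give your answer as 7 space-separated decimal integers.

'I': A..Z range, ord('I') − ord('A') = 8
'D': A..Z range, ord('D') − ord('A') = 3
'd': a..z range, 26 + ord('d') − ord('a') = 29
'r': a..z range, 26 + ord('r') − ord('a') = 43
'i': a..z range, 26 + ord('i') − ord('a') = 34
'x': a..z range, 26 + ord('x') − ord('a') = 49
'7': 0..9 range, 52 + ord('7') − ord('0') = 59

Answer: 8 3 29 43 34 49 59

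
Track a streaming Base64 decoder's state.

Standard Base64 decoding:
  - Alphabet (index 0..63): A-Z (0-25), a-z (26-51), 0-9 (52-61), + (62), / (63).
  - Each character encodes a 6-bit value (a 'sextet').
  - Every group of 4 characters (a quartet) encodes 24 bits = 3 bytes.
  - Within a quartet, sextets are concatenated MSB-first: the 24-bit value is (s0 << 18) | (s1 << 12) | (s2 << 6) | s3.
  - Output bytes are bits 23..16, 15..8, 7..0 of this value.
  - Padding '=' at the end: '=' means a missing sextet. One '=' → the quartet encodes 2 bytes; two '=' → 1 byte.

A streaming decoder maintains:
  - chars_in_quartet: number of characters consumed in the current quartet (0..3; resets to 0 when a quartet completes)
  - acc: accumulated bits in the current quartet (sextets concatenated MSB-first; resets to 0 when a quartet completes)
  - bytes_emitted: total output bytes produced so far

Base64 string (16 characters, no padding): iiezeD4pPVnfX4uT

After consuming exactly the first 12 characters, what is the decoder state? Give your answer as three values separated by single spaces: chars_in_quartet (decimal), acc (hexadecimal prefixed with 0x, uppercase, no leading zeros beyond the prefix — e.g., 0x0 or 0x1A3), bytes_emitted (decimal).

After char 0 ('i'=34): chars_in_quartet=1 acc=0x22 bytes_emitted=0
After char 1 ('i'=34): chars_in_quartet=2 acc=0x8A2 bytes_emitted=0
After char 2 ('e'=30): chars_in_quartet=3 acc=0x2289E bytes_emitted=0
After char 3 ('z'=51): chars_in_quartet=4 acc=0x8A27B3 -> emit 8A 27 B3, reset; bytes_emitted=3
After char 4 ('e'=30): chars_in_quartet=1 acc=0x1E bytes_emitted=3
After char 5 ('D'=3): chars_in_quartet=2 acc=0x783 bytes_emitted=3
After char 6 ('4'=56): chars_in_quartet=3 acc=0x1E0F8 bytes_emitted=3
After char 7 ('p'=41): chars_in_quartet=4 acc=0x783E29 -> emit 78 3E 29, reset; bytes_emitted=6
After char 8 ('P'=15): chars_in_quartet=1 acc=0xF bytes_emitted=6
After char 9 ('V'=21): chars_in_quartet=2 acc=0x3D5 bytes_emitted=6
After char 10 ('n'=39): chars_in_quartet=3 acc=0xF567 bytes_emitted=6
After char 11 ('f'=31): chars_in_quartet=4 acc=0x3D59DF -> emit 3D 59 DF, reset; bytes_emitted=9

Answer: 0 0x0 9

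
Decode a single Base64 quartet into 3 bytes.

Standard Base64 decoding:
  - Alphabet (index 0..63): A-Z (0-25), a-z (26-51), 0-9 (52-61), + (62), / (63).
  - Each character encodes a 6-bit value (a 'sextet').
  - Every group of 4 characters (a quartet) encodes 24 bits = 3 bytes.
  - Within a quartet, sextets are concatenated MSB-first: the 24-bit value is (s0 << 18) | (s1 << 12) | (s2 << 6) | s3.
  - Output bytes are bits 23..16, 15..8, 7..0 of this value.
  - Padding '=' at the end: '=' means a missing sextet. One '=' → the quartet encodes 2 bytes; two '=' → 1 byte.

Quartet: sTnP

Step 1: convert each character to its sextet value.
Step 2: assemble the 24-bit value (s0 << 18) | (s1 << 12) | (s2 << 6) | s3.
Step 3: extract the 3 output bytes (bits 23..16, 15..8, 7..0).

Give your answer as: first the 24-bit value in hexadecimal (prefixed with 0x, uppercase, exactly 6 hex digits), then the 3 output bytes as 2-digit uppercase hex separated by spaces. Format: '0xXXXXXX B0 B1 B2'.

Sextets: s=44, T=19, n=39, P=15
24-bit: (44<<18) | (19<<12) | (39<<6) | 15
      = 0xB00000 | 0x013000 | 0x0009C0 | 0x00000F
      = 0xB139CF
Bytes: (v>>16)&0xFF=B1, (v>>8)&0xFF=39, v&0xFF=CF

Answer: 0xB139CF B1 39 CF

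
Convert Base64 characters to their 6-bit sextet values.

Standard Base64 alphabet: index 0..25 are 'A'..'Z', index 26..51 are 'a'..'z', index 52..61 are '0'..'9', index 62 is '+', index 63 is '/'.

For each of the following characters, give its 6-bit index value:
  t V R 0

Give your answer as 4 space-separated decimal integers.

Answer: 45 21 17 52

Derivation:
't': a..z range, 26 + ord('t') − ord('a') = 45
'V': A..Z range, ord('V') − ord('A') = 21
'R': A..Z range, ord('R') − ord('A') = 17
'0': 0..9 range, 52 + ord('0') − ord('0') = 52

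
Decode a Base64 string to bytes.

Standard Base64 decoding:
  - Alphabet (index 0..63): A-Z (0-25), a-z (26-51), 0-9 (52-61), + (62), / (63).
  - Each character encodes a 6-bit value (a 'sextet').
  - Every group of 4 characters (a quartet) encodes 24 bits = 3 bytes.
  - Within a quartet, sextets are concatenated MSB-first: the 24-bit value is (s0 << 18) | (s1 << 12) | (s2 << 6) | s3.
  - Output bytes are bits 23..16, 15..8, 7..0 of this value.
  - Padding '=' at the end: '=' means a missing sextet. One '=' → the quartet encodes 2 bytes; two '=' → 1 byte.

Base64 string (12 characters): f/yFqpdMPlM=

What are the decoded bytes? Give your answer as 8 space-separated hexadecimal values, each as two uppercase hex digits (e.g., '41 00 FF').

After char 0 ('f'=31): chars_in_quartet=1 acc=0x1F bytes_emitted=0
After char 1 ('/'=63): chars_in_quartet=2 acc=0x7FF bytes_emitted=0
After char 2 ('y'=50): chars_in_quartet=3 acc=0x1FFF2 bytes_emitted=0
After char 3 ('F'=5): chars_in_quartet=4 acc=0x7FFC85 -> emit 7F FC 85, reset; bytes_emitted=3
After char 4 ('q'=42): chars_in_quartet=1 acc=0x2A bytes_emitted=3
After char 5 ('p'=41): chars_in_quartet=2 acc=0xAA9 bytes_emitted=3
After char 6 ('d'=29): chars_in_quartet=3 acc=0x2AA5D bytes_emitted=3
After char 7 ('M'=12): chars_in_quartet=4 acc=0xAA974C -> emit AA 97 4C, reset; bytes_emitted=6
After char 8 ('P'=15): chars_in_quartet=1 acc=0xF bytes_emitted=6
After char 9 ('l'=37): chars_in_quartet=2 acc=0x3E5 bytes_emitted=6
After char 10 ('M'=12): chars_in_quartet=3 acc=0xF94C bytes_emitted=6
Padding '=': partial quartet acc=0xF94C -> emit 3E 53; bytes_emitted=8

Answer: 7F FC 85 AA 97 4C 3E 53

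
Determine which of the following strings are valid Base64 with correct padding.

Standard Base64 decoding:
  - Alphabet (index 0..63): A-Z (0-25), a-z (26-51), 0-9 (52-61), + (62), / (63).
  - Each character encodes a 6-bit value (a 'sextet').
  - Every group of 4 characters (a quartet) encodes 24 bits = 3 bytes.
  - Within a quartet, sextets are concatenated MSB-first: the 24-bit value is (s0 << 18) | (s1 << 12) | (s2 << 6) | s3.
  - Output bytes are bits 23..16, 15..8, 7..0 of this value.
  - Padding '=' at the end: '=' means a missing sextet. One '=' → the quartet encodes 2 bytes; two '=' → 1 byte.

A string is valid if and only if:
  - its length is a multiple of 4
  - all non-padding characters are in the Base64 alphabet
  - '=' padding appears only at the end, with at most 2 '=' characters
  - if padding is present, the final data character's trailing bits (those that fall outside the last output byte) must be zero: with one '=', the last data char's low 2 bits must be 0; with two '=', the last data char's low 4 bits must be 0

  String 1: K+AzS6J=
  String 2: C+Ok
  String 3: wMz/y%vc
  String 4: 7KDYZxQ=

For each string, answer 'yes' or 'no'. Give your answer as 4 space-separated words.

Answer: no yes no yes

Derivation:
String 1: 'K+AzS6J=' → invalid (bad trailing bits)
String 2: 'C+Ok' → valid
String 3: 'wMz/y%vc' → invalid (bad char(s): ['%'])
String 4: '7KDYZxQ=' → valid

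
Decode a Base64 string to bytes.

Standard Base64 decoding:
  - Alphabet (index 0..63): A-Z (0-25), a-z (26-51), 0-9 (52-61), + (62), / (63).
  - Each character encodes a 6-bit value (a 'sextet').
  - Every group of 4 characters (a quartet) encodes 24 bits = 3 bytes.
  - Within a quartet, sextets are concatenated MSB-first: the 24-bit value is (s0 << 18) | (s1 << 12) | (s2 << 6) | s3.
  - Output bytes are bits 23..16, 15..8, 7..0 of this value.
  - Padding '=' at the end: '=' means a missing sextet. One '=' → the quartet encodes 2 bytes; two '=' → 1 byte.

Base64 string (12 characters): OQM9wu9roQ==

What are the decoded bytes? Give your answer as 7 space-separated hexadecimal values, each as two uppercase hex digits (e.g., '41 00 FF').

Answer: 39 03 3D C2 EF 6B A1

Derivation:
After char 0 ('O'=14): chars_in_quartet=1 acc=0xE bytes_emitted=0
After char 1 ('Q'=16): chars_in_quartet=2 acc=0x390 bytes_emitted=0
After char 2 ('M'=12): chars_in_quartet=3 acc=0xE40C bytes_emitted=0
After char 3 ('9'=61): chars_in_quartet=4 acc=0x39033D -> emit 39 03 3D, reset; bytes_emitted=3
After char 4 ('w'=48): chars_in_quartet=1 acc=0x30 bytes_emitted=3
After char 5 ('u'=46): chars_in_quartet=2 acc=0xC2E bytes_emitted=3
After char 6 ('9'=61): chars_in_quartet=3 acc=0x30BBD bytes_emitted=3
After char 7 ('r'=43): chars_in_quartet=4 acc=0xC2EF6B -> emit C2 EF 6B, reset; bytes_emitted=6
After char 8 ('o'=40): chars_in_quartet=1 acc=0x28 bytes_emitted=6
After char 9 ('Q'=16): chars_in_quartet=2 acc=0xA10 bytes_emitted=6
Padding '==': partial quartet acc=0xA10 -> emit A1; bytes_emitted=7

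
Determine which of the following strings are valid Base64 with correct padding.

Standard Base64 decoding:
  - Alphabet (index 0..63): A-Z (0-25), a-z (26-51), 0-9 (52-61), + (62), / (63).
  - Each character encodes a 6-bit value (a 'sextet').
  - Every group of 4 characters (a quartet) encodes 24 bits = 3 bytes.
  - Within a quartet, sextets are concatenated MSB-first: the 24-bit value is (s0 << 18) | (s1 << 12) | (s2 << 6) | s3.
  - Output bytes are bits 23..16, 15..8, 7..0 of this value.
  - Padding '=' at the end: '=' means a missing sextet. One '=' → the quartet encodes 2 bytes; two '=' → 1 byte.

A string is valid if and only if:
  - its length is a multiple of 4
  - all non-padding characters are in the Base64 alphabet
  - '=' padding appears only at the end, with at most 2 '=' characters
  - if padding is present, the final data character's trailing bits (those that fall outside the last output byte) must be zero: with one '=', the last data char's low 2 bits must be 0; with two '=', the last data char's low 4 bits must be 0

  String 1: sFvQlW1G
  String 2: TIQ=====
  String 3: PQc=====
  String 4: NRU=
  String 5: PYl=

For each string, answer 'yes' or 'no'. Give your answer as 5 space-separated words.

Answer: yes no no yes no

Derivation:
String 1: 'sFvQlW1G' → valid
String 2: 'TIQ=====' → invalid (5 pad chars (max 2))
String 3: 'PQc=====' → invalid (5 pad chars (max 2))
String 4: 'NRU=' → valid
String 5: 'PYl=' → invalid (bad trailing bits)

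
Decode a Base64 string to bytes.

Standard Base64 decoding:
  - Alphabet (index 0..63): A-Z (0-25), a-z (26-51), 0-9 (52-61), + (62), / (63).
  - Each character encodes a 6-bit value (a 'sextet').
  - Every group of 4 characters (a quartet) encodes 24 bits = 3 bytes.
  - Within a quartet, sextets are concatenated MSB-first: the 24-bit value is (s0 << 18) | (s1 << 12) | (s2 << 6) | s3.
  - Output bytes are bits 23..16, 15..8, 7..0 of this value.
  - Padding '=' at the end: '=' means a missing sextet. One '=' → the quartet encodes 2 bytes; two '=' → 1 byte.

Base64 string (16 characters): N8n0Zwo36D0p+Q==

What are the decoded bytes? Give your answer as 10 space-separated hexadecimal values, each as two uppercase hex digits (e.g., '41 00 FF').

Answer: 37 C9 F4 67 0A 37 E8 3D 29 F9

Derivation:
After char 0 ('N'=13): chars_in_quartet=1 acc=0xD bytes_emitted=0
After char 1 ('8'=60): chars_in_quartet=2 acc=0x37C bytes_emitted=0
After char 2 ('n'=39): chars_in_quartet=3 acc=0xDF27 bytes_emitted=0
After char 3 ('0'=52): chars_in_quartet=4 acc=0x37C9F4 -> emit 37 C9 F4, reset; bytes_emitted=3
After char 4 ('Z'=25): chars_in_quartet=1 acc=0x19 bytes_emitted=3
After char 5 ('w'=48): chars_in_quartet=2 acc=0x670 bytes_emitted=3
After char 6 ('o'=40): chars_in_quartet=3 acc=0x19C28 bytes_emitted=3
After char 7 ('3'=55): chars_in_quartet=4 acc=0x670A37 -> emit 67 0A 37, reset; bytes_emitted=6
After char 8 ('6'=58): chars_in_quartet=1 acc=0x3A bytes_emitted=6
After char 9 ('D'=3): chars_in_quartet=2 acc=0xE83 bytes_emitted=6
After char 10 ('0'=52): chars_in_quartet=3 acc=0x3A0F4 bytes_emitted=6
After char 11 ('p'=41): chars_in_quartet=4 acc=0xE83D29 -> emit E8 3D 29, reset; bytes_emitted=9
After char 12 ('+'=62): chars_in_quartet=1 acc=0x3E bytes_emitted=9
After char 13 ('Q'=16): chars_in_quartet=2 acc=0xF90 bytes_emitted=9
Padding '==': partial quartet acc=0xF90 -> emit F9; bytes_emitted=10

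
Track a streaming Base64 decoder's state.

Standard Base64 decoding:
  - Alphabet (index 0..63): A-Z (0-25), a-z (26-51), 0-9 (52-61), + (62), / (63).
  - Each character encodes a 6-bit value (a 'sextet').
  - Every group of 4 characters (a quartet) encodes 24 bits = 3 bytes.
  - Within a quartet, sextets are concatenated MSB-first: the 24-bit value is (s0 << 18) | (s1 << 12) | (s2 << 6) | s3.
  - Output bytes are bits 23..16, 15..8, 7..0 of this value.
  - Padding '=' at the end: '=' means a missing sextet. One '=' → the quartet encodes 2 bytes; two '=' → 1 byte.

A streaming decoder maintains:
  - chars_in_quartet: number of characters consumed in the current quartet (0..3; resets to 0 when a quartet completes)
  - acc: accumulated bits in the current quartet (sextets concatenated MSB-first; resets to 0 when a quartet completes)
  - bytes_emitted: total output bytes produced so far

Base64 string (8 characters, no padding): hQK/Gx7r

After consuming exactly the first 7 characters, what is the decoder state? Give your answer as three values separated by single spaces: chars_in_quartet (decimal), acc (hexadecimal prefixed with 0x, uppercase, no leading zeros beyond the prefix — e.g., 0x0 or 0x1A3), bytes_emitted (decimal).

After char 0 ('h'=33): chars_in_quartet=1 acc=0x21 bytes_emitted=0
After char 1 ('Q'=16): chars_in_quartet=2 acc=0x850 bytes_emitted=0
After char 2 ('K'=10): chars_in_quartet=3 acc=0x2140A bytes_emitted=0
After char 3 ('/'=63): chars_in_quartet=4 acc=0x8502BF -> emit 85 02 BF, reset; bytes_emitted=3
After char 4 ('G'=6): chars_in_quartet=1 acc=0x6 bytes_emitted=3
After char 5 ('x'=49): chars_in_quartet=2 acc=0x1B1 bytes_emitted=3
After char 6 ('7'=59): chars_in_quartet=3 acc=0x6C7B bytes_emitted=3

Answer: 3 0x6C7B 3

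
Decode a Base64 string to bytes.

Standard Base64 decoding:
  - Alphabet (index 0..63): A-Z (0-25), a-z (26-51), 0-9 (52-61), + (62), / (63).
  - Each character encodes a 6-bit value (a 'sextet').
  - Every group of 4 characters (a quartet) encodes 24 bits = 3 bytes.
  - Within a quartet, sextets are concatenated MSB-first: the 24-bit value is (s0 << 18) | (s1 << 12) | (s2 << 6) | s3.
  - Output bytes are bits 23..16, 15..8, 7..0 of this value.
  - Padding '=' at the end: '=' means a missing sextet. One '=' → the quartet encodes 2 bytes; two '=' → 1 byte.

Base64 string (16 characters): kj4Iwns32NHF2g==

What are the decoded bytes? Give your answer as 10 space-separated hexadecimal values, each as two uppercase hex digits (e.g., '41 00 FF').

Answer: 92 3E 08 C2 7B 37 D8 D1 C5 DA

Derivation:
After char 0 ('k'=36): chars_in_quartet=1 acc=0x24 bytes_emitted=0
After char 1 ('j'=35): chars_in_quartet=2 acc=0x923 bytes_emitted=0
After char 2 ('4'=56): chars_in_quartet=3 acc=0x248F8 bytes_emitted=0
After char 3 ('I'=8): chars_in_quartet=4 acc=0x923E08 -> emit 92 3E 08, reset; bytes_emitted=3
After char 4 ('w'=48): chars_in_quartet=1 acc=0x30 bytes_emitted=3
After char 5 ('n'=39): chars_in_quartet=2 acc=0xC27 bytes_emitted=3
After char 6 ('s'=44): chars_in_quartet=3 acc=0x309EC bytes_emitted=3
After char 7 ('3'=55): chars_in_quartet=4 acc=0xC27B37 -> emit C2 7B 37, reset; bytes_emitted=6
After char 8 ('2'=54): chars_in_quartet=1 acc=0x36 bytes_emitted=6
After char 9 ('N'=13): chars_in_quartet=2 acc=0xD8D bytes_emitted=6
After char 10 ('H'=7): chars_in_quartet=3 acc=0x36347 bytes_emitted=6
After char 11 ('F'=5): chars_in_quartet=4 acc=0xD8D1C5 -> emit D8 D1 C5, reset; bytes_emitted=9
After char 12 ('2'=54): chars_in_quartet=1 acc=0x36 bytes_emitted=9
After char 13 ('g'=32): chars_in_quartet=2 acc=0xDA0 bytes_emitted=9
Padding '==': partial quartet acc=0xDA0 -> emit DA; bytes_emitted=10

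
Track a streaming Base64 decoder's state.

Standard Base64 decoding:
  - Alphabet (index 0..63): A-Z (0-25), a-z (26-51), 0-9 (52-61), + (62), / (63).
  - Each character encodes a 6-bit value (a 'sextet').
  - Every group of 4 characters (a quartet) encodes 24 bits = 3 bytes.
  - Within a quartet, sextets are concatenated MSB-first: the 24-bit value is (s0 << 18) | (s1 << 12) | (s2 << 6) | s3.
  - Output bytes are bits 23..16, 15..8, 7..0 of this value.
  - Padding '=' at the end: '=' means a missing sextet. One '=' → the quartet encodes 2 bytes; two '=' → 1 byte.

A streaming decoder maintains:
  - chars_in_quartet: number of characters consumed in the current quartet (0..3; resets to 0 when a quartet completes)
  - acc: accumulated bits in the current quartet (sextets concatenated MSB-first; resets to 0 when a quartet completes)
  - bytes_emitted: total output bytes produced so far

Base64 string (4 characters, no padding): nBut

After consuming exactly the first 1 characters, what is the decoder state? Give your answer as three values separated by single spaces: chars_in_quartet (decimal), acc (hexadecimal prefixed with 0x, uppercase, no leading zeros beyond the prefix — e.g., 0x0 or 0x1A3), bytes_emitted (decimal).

After char 0 ('n'=39): chars_in_quartet=1 acc=0x27 bytes_emitted=0

Answer: 1 0x27 0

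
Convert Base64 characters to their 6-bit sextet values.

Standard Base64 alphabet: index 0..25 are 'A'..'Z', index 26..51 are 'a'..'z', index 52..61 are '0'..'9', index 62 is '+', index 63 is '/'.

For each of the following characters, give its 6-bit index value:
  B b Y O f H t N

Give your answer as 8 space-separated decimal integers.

Answer: 1 27 24 14 31 7 45 13

Derivation:
'B': A..Z range, ord('B') − ord('A') = 1
'b': a..z range, 26 + ord('b') − ord('a') = 27
'Y': A..Z range, ord('Y') − ord('A') = 24
'O': A..Z range, ord('O') − ord('A') = 14
'f': a..z range, 26 + ord('f') − ord('a') = 31
'H': A..Z range, ord('H') − ord('A') = 7
't': a..z range, 26 + ord('t') − ord('a') = 45
'N': A..Z range, ord('N') − ord('A') = 13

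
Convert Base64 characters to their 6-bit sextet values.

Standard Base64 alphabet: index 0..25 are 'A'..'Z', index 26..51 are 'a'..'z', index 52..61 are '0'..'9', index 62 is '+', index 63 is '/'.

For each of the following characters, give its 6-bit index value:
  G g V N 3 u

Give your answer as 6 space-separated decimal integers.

Answer: 6 32 21 13 55 46

Derivation:
'G': A..Z range, ord('G') − ord('A') = 6
'g': a..z range, 26 + ord('g') − ord('a') = 32
'V': A..Z range, ord('V') − ord('A') = 21
'N': A..Z range, ord('N') − ord('A') = 13
'3': 0..9 range, 52 + ord('3') − ord('0') = 55
'u': a..z range, 26 + ord('u') − ord('a') = 46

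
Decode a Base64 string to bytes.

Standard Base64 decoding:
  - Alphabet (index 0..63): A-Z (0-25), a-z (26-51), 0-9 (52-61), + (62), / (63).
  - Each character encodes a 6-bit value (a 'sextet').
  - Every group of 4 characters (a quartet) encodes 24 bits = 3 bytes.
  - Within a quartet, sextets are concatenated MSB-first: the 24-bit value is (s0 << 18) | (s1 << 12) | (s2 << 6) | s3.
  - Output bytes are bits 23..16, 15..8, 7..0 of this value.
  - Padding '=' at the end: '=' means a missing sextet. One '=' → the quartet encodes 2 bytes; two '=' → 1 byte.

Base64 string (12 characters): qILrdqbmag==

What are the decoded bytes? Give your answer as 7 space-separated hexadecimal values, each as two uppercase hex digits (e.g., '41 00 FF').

Answer: A8 82 EB 76 A6 E6 6A

Derivation:
After char 0 ('q'=42): chars_in_quartet=1 acc=0x2A bytes_emitted=0
After char 1 ('I'=8): chars_in_quartet=2 acc=0xA88 bytes_emitted=0
After char 2 ('L'=11): chars_in_quartet=3 acc=0x2A20B bytes_emitted=0
After char 3 ('r'=43): chars_in_quartet=4 acc=0xA882EB -> emit A8 82 EB, reset; bytes_emitted=3
After char 4 ('d'=29): chars_in_quartet=1 acc=0x1D bytes_emitted=3
After char 5 ('q'=42): chars_in_quartet=2 acc=0x76A bytes_emitted=3
After char 6 ('b'=27): chars_in_quartet=3 acc=0x1DA9B bytes_emitted=3
After char 7 ('m'=38): chars_in_quartet=4 acc=0x76A6E6 -> emit 76 A6 E6, reset; bytes_emitted=6
After char 8 ('a'=26): chars_in_quartet=1 acc=0x1A bytes_emitted=6
After char 9 ('g'=32): chars_in_quartet=2 acc=0x6A0 bytes_emitted=6
Padding '==': partial quartet acc=0x6A0 -> emit 6A; bytes_emitted=7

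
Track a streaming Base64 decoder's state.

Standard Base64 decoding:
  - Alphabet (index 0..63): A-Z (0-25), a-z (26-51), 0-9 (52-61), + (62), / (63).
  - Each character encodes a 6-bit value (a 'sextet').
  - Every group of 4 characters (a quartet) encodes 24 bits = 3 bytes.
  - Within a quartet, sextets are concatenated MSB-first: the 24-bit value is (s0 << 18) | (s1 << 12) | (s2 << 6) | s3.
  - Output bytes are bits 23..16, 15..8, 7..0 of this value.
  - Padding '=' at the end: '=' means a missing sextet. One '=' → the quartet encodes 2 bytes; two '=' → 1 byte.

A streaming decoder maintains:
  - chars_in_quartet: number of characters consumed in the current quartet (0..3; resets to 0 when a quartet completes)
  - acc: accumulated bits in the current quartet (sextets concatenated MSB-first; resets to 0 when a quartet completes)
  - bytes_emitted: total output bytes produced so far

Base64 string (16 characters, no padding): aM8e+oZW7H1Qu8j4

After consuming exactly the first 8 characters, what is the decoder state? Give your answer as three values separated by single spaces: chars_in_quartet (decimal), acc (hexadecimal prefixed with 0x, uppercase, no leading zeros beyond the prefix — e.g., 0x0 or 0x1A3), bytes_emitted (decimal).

Answer: 0 0x0 6

Derivation:
After char 0 ('a'=26): chars_in_quartet=1 acc=0x1A bytes_emitted=0
After char 1 ('M'=12): chars_in_quartet=2 acc=0x68C bytes_emitted=0
After char 2 ('8'=60): chars_in_quartet=3 acc=0x1A33C bytes_emitted=0
After char 3 ('e'=30): chars_in_quartet=4 acc=0x68CF1E -> emit 68 CF 1E, reset; bytes_emitted=3
After char 4 ('+'=62): chars_in_quartet=1 acc=0x3E bytes_emitted=3
After char 5 ('o'=40): chars_in_quartet=2 acc=0xFA8 bytes_emitted=3
After char 6 ('Z'=25): chars_in_quartet=3 acc=0x3EA19 bytes_emitted=3
After char 7 ('W'=22): chars_in_quartet=4 acc=0xFA8656 -> emit FA 86 56, reset; bytes_emitted=6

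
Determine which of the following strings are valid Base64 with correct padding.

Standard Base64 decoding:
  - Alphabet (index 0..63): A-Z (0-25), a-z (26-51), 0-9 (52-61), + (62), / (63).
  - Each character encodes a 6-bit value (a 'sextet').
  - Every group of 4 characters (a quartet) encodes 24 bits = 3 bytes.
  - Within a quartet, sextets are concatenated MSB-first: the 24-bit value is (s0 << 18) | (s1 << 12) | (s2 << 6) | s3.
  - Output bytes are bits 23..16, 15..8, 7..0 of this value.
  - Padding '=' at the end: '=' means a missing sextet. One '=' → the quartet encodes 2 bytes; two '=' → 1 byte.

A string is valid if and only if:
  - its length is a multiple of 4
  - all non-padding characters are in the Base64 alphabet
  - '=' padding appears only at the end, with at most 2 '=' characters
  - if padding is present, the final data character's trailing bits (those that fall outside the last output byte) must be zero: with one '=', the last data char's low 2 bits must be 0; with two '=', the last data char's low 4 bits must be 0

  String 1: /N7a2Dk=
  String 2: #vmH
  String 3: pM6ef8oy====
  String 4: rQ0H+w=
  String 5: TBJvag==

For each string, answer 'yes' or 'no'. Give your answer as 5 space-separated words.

String 1: '/N7a2Dk=' → valid
String 2: '#vmH' → invalid (bad char(s): ['#'])
String 3: 'pM6ef8oy====' → invalid (4 pad chars (max 2))
String 4: 'rQ0H+w=' → invalid (len=7 not mult of 4)
String 5: 'TBJvag==' → valid

Answer: yes no no no yes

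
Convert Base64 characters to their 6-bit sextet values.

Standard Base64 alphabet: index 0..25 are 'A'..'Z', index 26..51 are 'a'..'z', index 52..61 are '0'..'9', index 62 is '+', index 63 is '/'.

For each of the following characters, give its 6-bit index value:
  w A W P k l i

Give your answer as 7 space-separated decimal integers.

'w': a..z range, 26 + ord('w') − ord('a') = 48
'A': A..Z range, ord('A') − ord('A') = 0
'W': A..Z range, ord('W') − ord('A') = 22
'P': A..Z range, ord('P') − ord('A') = 15
'k': a..z range, 26 + ord('k') − ord('a') = 36
'l': a..z range, 26 + ord('l') − ord('a') = 37
'i': a..z range, 26 + ord('i') − ord('a') = 34

Answer: 48 0 22 15 36 37 34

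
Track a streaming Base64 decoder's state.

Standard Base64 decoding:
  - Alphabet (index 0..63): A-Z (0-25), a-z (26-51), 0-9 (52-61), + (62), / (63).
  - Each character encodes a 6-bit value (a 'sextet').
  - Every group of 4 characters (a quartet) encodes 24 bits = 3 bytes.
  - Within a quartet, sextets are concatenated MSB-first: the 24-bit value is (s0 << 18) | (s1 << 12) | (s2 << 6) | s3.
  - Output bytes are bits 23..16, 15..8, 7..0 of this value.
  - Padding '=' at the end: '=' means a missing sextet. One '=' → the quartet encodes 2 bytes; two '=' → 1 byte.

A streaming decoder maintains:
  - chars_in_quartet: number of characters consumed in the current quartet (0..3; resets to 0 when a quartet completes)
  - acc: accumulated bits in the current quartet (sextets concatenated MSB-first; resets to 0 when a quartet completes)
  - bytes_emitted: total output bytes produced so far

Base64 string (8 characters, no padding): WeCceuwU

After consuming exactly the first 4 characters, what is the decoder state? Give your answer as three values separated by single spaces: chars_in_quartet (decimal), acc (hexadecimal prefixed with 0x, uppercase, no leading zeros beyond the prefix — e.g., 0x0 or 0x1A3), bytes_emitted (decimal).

Answer: 0 0x0 3

Derivation:
After char 0 ('W'=22): chars_in_quartet=1 acc=0x16 bytes_emitted=0
After char 1 ('e'=30): chars_in_quartet=2 acc=0x59E bytes_emitted=0
After char 2 ('C'=2): chars_in_quartet=3 acc=0x16782 bytes_emitted=0
After char 3 ('c'=28): chars_in_quartet=4 acc=0x59E09C -> emit 59 E0 9C, reset; bytes_emitted=3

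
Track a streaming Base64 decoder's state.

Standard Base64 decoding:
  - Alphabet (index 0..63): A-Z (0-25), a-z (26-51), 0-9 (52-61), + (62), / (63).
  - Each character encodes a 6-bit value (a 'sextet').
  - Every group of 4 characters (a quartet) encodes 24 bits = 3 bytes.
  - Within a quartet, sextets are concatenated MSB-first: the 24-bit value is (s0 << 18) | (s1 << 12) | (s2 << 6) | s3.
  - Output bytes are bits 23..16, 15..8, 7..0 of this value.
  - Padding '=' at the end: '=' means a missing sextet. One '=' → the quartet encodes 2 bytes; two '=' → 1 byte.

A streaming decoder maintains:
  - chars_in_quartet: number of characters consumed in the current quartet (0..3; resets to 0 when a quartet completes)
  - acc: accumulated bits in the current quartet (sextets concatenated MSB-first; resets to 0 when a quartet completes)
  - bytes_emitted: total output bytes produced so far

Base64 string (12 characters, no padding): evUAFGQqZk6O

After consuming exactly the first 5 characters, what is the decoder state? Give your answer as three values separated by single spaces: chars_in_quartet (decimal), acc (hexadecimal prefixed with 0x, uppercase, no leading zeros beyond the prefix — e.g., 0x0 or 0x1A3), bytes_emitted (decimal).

Answer: 1 0x5 3

Derivation:
After char 0 ('e'=30): chars_in_quartet=1 acc=0x1E bytes_emitted=0
After char 1 ('v'=47): chars_in_quartet=2 acc=0x7AF bytes_emitted=0
After char 2 ('U'=20): chars_in_quartet=3 acc=0x1EBD4 bytes_emitted=0
After char 3 ('A'=0): chars_in_quartet=4 acc=0x7AF500 -> emit 7A F5 00, reset; bytes_emitted=3
After char 4 ('F'=5): chars_in_quartet=1 acc=0x5 bytes_emitted=3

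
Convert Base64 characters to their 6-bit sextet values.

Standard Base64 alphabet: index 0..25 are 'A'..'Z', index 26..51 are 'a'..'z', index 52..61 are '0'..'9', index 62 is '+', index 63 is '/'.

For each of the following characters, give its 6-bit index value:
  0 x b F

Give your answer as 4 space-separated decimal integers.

'0': 0..9 range, 52 + ord('0') − ord('0') = 52
'x': a..z range, 26 + ord('x') − ord('a') = 49
'b': a..z range, 26 + ord('b') − ord('a') = 27
'F': A..Z range, ord('F') − ord('A') = 5

Answer: 52 49 27 5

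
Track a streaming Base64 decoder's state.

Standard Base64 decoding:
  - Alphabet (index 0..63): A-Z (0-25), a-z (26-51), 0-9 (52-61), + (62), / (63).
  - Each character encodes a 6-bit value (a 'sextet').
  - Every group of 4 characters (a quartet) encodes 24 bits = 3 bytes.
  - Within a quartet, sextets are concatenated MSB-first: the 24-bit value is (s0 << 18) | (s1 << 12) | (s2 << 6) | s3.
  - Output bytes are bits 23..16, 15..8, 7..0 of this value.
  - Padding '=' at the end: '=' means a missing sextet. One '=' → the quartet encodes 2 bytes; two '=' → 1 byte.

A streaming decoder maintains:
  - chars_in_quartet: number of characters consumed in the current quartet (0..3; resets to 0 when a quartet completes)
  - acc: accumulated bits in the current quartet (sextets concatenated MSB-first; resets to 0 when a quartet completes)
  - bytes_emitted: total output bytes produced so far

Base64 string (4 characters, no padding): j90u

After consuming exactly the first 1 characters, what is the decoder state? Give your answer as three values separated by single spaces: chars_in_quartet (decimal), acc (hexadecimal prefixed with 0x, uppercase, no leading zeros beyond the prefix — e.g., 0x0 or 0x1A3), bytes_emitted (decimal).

After char 0 ('j'=35): chars_in_quartet=1 acc=0x23 bytes_emitted=0

Answer: 1 0x23 0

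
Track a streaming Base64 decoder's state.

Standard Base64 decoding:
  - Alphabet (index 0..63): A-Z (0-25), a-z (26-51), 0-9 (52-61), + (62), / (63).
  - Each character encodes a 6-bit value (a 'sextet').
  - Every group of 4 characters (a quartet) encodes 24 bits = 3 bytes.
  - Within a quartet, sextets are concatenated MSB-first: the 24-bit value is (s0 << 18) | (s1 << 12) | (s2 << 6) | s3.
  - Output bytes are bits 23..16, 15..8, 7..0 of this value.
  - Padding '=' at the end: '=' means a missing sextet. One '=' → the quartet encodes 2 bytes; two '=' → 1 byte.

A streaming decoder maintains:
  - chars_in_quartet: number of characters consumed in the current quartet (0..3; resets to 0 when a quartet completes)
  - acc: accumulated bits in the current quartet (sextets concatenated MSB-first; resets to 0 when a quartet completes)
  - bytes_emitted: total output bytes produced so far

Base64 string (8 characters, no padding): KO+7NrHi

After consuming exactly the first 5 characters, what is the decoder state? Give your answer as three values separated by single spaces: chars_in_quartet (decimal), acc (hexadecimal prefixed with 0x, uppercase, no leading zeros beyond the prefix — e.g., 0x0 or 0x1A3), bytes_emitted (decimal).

Answer: 1 0xD 3

Derivation:
After char 0 ('K'=10): chars_in_quartet=1 acc=0xA bytes_emitted=0
After char 1 ('O'=14): chars_in_quartet=2 acc=0x28E bytes_emitted=0
After char 2 ('+'=62): chars_in_quartet=3 acc=0xA3BE bytes_emitted=0
After char 3 ('7'=59): chars_in_quartet=4 acc=0x28EFBB -> emit 28 EF BB, reset; bytes_emitted=3
After char 4 ('N'=13): chars_in_quartet=1 acc=0xD bytes_emitted=3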